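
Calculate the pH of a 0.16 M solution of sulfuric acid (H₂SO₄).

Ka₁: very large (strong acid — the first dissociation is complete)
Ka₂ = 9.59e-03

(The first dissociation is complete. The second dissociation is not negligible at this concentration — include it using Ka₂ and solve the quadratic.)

First dissociation is complete: [H⁺]₀ = [HSO₄⁻]₀ = C = 0.16 M. Second dissociation HSO₄⁻ ⇌ H⁺ + SO₄²⁻: let x = [SO₄²⁻]. Ka₂ = (C + x)·x / (C − x) = 9.59e-03 → x² + (C + Ka₂)·x − Ka₂·C = 0 → x² + 0.16959·x − 1.534e-03 = 0. x = (−0.16959 + √(0.16959² + 4 × 1.534e-03)) / 2 = 8.6105e-03 M. [H⁺] = C + x = 0.16 + 8.6105e-03 = 1.6861e-01 M. pH = -log(1.6861e-01) = 0.77.

pH = 0.77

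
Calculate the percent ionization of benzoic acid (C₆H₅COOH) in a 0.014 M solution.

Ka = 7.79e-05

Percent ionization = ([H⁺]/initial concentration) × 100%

Using Ka equilibrium: x² + Ka×x - Ka×C = 0. Solving: [H⁺] = 1.0061e-03. Percent = (1.0061e-03/0.014) × 100

Percent ionization = 7.19%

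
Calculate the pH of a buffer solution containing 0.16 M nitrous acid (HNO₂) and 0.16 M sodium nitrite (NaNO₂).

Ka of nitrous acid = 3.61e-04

pKa = -log(3.61e-04) = 3.44. pH = pKa + log([A⁻]/[HA]) = 3.44 + log(0.16/0.16)

pH = 3.44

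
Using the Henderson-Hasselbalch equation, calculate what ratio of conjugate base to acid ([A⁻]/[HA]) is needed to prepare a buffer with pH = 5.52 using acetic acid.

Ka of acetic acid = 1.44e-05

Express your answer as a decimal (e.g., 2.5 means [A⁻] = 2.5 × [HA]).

pKa = -log(1.44e-05) = 4.8416. pH = pKa + log([A⁻]/[HA]), so log([A⁻]/[HA]) = pH − pKa = 5.52 − 4.8416 = 0.6784. [A⁻]/[HA] = 10^(0.6784) = 4.77

[A⁻]/[HA] = 4.77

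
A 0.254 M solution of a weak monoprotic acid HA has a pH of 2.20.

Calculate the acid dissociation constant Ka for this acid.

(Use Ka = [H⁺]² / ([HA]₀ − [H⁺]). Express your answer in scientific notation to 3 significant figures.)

[H⁺] = 10^(−pH) = 10^(−2.20) = 6.310e-03 M. For HA ⇌ H⁺ + A⁻, Ka = [H⁺][A⁻]/[HA] = [H⁺]² / ([HA]₀ − [H⁺]) = (6.310e-03)² / (0.254 − 6.310e-03) = 1.61e-04.

K_a = 1.61e-04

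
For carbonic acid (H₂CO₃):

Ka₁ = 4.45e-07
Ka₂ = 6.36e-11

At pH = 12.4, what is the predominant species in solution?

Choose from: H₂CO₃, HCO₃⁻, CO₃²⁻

pKa₁ = 6.35, pKa₂ = 10.20. For a polyprotic acid the predominant species crosses at each pKa: below pKa_n the protonated form dominates, above it the deprotonated form does. At pH = 12.4, the predominant species is CO₃²⁻.

CO₃²⁻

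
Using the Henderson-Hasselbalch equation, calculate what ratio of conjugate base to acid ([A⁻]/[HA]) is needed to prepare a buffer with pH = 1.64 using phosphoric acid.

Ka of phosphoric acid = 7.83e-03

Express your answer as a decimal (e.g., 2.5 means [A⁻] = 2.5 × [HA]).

pKa = -log(7.83e-03) = 2.1062. pH = pKa + log([A⁻]/[HA]), so log([A⁻]/[HA]) = pH − pKa = 1.64 − 2.1062 = -0.4662. [A⁻]/[HA] = 10^(-0.4662) = 0.342

[A⁻]/[HA] = 0.342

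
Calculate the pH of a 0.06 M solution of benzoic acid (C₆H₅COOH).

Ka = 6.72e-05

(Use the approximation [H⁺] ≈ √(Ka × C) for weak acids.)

[H⁺] = √(Ka × C) = √(6.72e-05 × 0.06) = 2.0080e-03. pH = -log(2.0080e-03)

pH = 2.70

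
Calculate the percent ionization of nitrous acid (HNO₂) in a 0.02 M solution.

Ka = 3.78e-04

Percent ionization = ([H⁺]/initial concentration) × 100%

Using Ka equilibrium: x² + Ka×x - Ka×C = 0. Solving: [H⁺] = 2.5670e-03. Percent = (2.5670e-03/0.02) × 100

Percent ionization = 12.8%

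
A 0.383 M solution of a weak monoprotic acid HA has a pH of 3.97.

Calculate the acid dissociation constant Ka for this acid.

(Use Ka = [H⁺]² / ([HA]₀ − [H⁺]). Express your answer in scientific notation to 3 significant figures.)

[H⁺] = 10^(−pH) = 10^(−3.97) = 1.072e-04 M. For HA ⇌ H⁺ + A⁻, Ka = [H⁺][A⁻]/[HA] = [H⁺]² / ([HA]₀ − [H⁺]) = (1.072e-04)² / (0.383 − 1.072e-04) = 3.00e-08.

K_a = 3.00e-08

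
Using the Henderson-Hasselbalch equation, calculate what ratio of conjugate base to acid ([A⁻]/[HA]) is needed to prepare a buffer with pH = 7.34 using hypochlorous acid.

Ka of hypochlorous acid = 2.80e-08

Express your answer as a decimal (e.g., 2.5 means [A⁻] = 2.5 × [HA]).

pKa = -log(2.80e-08) = 7.5528. pH = pKa + log([A⁻]/[HA]), so log([A⁻]/[HA]) = pH − pKa = 7.34 − 7.5528 = -0.2128. [A⁻]/[HA] = 10^(-0.2128) = 0.613

[A⁻]/[HA] = 0.613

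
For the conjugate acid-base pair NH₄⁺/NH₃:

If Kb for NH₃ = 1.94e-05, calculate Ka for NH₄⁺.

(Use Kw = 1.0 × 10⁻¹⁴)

For a conjugate pair Ka × Kb = Kw, so Ka = Kw/Kb = 1.0 × 10⁻¹⁴ / 1.94e-05 = 5.15e-10.

K_a = 5.15e-10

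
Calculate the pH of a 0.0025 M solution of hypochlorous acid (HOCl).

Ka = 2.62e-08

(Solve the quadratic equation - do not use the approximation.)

x² + Ka×x - Ka×C = 0. Using quadratic formula: [H⁺] = 8.0801e-06

pH = 5.09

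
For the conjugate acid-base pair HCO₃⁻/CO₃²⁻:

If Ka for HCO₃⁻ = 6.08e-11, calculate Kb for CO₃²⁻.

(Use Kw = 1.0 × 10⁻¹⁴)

For a conjugate pair Ka × Kb = Kw, so Kb = Kw/Ka = 1.0 × 10⁻¹⁴ / 6.08e-11 = 1.64e-04.

K_b = 1.64e-04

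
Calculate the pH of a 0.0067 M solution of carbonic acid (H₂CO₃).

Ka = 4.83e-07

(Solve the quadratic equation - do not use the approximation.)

x² + Ka×x - Ka×C = 0. Using quadratic formula: [H⁺] = 5.6646e-05

pH = 4.25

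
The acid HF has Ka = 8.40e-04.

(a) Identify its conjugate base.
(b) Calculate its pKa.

(a) The conjugate base is formed by removing one H⁺ from HF, giving F⁻. (b) pKa = -log(Ka) = -log(8.40e-04) = 3.08.

Conjugate base: F⁻; pK_a = 3.08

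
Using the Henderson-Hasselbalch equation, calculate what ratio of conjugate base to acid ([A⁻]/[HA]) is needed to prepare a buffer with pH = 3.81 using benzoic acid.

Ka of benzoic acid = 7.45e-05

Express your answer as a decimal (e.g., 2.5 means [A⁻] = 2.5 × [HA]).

pKa = -log(7.45e-05) = 4.1278. pH = pKa + log([A⁻]/[HA]), so log([A⁻]/[HA]) = pH − pKa = 3.81 − 4.1278 = -0.3178. [A⁻]/[HA] = 10^(-0.3178) = 0.481

[A⁻]/[HA] = 0.481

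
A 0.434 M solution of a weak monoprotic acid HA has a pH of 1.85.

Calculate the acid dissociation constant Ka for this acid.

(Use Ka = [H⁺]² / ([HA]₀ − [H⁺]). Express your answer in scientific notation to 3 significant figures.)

[H⁺] = 10^(−pH) = 10^(−1.85) = 1.413e-02 M. For HA ⇌ H⁺ + A⁻, Ka = [H⁺][A⁻]/[HA] = [H⁺]² / ([HA]₀ − [H⁺]) = (1.413e-02)² / (0.434 − 1.413e-02) = 4.75e-04.

K_a = 4.75e-04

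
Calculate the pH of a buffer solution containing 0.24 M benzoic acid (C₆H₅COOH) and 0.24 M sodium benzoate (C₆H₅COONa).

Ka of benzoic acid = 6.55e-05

pKa = -log(6.55e-05) = 4.18. pH = pKa + log([A⁻]/[HA]) = 4.18 + log(0.24/0.24)

pH = 4.18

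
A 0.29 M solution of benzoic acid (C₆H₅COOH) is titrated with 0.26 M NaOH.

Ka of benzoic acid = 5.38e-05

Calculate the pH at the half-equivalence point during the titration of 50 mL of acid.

At half-equivalence [HA] = [A⁻], so Henderson-Hasselbalch gives pH = pKa = -log(5.38e-05) = 4.27.

pH = pKa = 4.27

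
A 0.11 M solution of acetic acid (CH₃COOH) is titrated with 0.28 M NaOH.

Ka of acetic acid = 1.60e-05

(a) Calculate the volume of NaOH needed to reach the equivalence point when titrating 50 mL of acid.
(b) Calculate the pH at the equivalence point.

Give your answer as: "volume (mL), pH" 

moles acid = 0.11 × 50/1000 = 0.0055 mol; V_base = moles/0.28 × 1000 = 19.6 mL. At equivalence only the conjugate base is present: [A⁻] = 0.0055/0.070 = 7.8974e-02 M. Kb = Kw/Ka = 6.25e-10; [OH⁻] = √(Kb × [A⁻]) = 7.0256e-06; pOH = 5.15; pH = 14 - pOH = 8.85.

V = 19.6 mL, pH = 8.85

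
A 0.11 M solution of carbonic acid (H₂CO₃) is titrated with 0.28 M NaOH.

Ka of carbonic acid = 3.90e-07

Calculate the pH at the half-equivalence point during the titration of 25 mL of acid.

At half-equivalence [HA] = [A⁻], so Henderson-Hasselbalch gives pH = pKa = -log(3.90e-07) = 6.41.

pH = pKa = 6.41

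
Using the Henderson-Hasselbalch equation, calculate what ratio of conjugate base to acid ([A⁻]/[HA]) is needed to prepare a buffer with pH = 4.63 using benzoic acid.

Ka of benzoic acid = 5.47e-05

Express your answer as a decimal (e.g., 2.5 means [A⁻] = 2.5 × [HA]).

pKa = -log(5.47e-05) = 4.2620. pH = pKa + log([A⁻]/[HA]), so log([A⁻]/[HA]) = pH − pKa = 4.63 − 4.2620 = 0.3680. [A⁻]/[HA] = 10^(0.3680) = 2.33

[A⁻]/[HA] = 2.33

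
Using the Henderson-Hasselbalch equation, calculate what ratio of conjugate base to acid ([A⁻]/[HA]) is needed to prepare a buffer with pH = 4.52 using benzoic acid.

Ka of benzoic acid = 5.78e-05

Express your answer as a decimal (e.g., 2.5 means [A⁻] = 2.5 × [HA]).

pKa = -log(5.78e-05) = 4.2381. pH = pKa + log([A⁻]/[HA]), so log([A⁻]/[HA]) = pH − pKa = 4.52 − 4.2381 = 0.2819. [A⁻]/[HA] = 10^(0.2819) = 1.91

[A⁻]/[HA] = 1.91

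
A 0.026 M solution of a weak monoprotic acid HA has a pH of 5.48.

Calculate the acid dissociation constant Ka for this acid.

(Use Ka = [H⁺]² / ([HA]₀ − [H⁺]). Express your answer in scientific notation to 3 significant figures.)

[H⁺] = 10^(−pH) = 10^(−5.48) = 3.311e-06 M. For HA ⇌ H⁺ + A⁻, Ka = [H⁺][A⁻]/[HA] = [H⁺]² / ([HA]₀ − [H⁺]) = (3.311e-06)² / (0.026 − 3.311e-06) = 4.22e-10.

K_a = 4.22e-10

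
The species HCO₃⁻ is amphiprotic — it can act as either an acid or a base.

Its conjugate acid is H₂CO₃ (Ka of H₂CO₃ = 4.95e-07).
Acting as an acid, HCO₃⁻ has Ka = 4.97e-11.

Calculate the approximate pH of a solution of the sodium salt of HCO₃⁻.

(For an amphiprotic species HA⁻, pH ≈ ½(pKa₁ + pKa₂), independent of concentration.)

pKa₁ = -log(4.95e-07) = 6.31; pKa₂ = -log(4.97e-11) = 10.30. For an amphiprotic species, pH ≈ ½(pKa₁ + pKa₂) = ½(6.31 + 10.30) = 8.30.

pH = 8.30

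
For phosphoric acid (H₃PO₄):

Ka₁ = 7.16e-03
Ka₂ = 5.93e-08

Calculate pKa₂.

pKa₂ = -log(Ka₂) = -log(5.93e-08) = 7.23.

pK_{a2} = 7.23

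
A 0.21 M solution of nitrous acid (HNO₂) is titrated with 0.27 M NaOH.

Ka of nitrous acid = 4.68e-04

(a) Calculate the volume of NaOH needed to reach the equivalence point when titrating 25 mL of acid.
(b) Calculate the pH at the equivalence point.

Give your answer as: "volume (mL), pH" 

moles acid = 0.21 × 25/1000 = 0.00525 mol; V_base = moles/0.27 × 1000 = 19.4 mL. At equivalence only the conjugate base is present: [A⁻] = 0.00525/0.044 = 1.1813e-01 M. Kb = Kw/Ka = 2.14e-11; [OH⁻] = √(Kb × [A⁻]) = 1.5887e-06; pOH = 5.80; pH = 14 - pOH = 8.20.

V = 19.4 mL, pH = 8.20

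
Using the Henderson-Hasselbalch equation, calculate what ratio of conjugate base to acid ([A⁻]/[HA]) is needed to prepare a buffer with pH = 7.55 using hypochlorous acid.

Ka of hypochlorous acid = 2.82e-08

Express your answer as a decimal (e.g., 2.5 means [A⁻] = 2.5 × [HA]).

pKa = -log(2.82e-08) = 7.5498. pH = pKa + log([A⁻]/[HA]), so log([A⁻]/[HA]) = pH − pKa = 7.55 − 7.5498 = 0.0002. [A⁻]/[HA] = 10^(0.0002) = 1.00

[A⁻]/[HA] = 1.00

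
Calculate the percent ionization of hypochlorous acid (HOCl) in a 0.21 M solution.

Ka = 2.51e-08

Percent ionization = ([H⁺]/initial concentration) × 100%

Using Ka equilibrium: x² + Ka×x - Ka×C = 0. Solving: [H⁺] = 7.2589e-05. Percent = (7.2589e-05/0.21) × 100

Percent ionization = 0.0346%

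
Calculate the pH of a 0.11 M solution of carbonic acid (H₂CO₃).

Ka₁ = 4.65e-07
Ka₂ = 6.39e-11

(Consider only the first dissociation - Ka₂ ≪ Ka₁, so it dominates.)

First dissociation dominates. From Ka₁ = [H⁺][HA⁻]/[H₂A], x² + Ka₁·x − Ka₁·C = 0 with C = 0.11 M and Ka₁ = 4.65e-07. Solving: [H⁺] = (−Ka₁ + √(Ka₁² + 4·Ka₁·C)) / 2 = 2.2593e-04 M. pH = -log(2.2593e-04) = 3.65.

pH = 3.65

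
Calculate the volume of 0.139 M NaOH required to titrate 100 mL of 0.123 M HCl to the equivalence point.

At equivalence: moles acid = moles base. moles HCl = 0.123 × 100/1000 = 0.0123 mol. V_base = moles / 0.139 × 1000 = 88.5 mL.

V_{base} = 88.5 mL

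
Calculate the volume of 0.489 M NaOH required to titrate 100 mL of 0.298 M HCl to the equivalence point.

At equivalence: moles acid = moles base. moles HCl = 0.298 × 100/1000 = 0.0298 mol. V_base = moles / 0.489 × 1000 = 60.9 mL.

V_{base} = 60.9 mL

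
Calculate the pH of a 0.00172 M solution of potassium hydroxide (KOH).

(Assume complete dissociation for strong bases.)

[OH⁻] = 0.00172 M for strong base. pOH = -log[OH⁻] = 2.76, pH = 14 - pOH

pH = 11.24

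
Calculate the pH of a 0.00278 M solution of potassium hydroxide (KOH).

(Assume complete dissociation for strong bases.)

[OH⁻] = 0.00278 M for strong base. pOH = -log[OH⁻] = 2.56, pH = 14 - pOH

pH = 11.44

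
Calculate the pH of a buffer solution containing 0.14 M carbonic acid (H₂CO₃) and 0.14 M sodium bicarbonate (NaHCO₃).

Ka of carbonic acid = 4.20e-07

pKa = -log(4.20e-07) = 6.38. pH = pKa + log([A⁻]/[HA]) = 6.38 + log(0.14/0.14)

pH = 6.38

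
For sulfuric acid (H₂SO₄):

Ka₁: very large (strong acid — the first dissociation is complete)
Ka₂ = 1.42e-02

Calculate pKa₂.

pKa₂ = -log(Ka₂) = -log(1.42e-02) = 1.85.

pK_{a2} = 1.85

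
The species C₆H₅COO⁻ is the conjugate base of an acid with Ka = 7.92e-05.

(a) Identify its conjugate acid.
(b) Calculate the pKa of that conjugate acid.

(a) The conjugate acid is formed by adding one H⁺ to C₆H₅COO⁻, giving C₆H₅COOH. (b) pKa = -log(Ka) = -log(7.92e-05) = 4.10.

Conjugate acid: C₆H₅COOH; pK_a = 4.10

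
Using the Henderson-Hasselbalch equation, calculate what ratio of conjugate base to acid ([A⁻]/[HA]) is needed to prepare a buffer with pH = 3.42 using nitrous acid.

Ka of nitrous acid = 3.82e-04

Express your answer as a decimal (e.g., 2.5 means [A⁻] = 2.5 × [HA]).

pKa = -log(3.82e-04) = 3.4179. pH = pKa + log([A⁻]/[HA]), so log([A⁻]/[HA]) = pH − pKa = 3.42 − 3.4179 = 0.0021. [A⁻]/[HA] = 10^(0.0021) = 1.00

[A⁻]/[HA] = 1.00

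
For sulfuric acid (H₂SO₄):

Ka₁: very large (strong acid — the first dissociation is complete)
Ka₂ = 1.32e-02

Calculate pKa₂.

pKa₂ = -log(Ka₂) = -log(1.32e-02) = 1.88.

pK_{a2} = 1.88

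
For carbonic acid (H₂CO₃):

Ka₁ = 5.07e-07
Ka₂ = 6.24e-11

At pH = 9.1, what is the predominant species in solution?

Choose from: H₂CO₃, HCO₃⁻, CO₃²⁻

pKa₁ = 6.29, pKa₂ = 10.20. For a polyprotic acid the predominant species crosses at each pKa: below pKa_n the protonated form dominates, above it the deprotonated form does. At pH = 9.1, the predominant species is HCO₃⁻.

HCO₃⁻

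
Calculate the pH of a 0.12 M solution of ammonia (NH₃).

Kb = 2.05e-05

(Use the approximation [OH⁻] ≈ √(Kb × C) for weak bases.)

[OH⁻] = √(Kb × C) = √(2.05e-05 × 0.12) = 1.5684e-03. pOH = 2.80, pH = 14 - pOH

pH = 11.20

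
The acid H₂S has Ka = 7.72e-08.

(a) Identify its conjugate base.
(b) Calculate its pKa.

(a) The conjugate base is formed by removing one H⁺ from H₂S, giving HS⁻. (b) pKa = -log(Ka) = -log(7.72e-08) = 7.11.

Conjugate base: HS⁻; pK_a = 7.11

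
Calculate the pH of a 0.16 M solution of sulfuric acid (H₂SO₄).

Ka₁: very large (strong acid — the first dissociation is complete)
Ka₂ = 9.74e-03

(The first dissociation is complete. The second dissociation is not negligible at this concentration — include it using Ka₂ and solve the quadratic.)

First dissociation is complete: [H⁺]₀ = [HSO₄⁻]₀ = C = 0.16 M. Second dissociation HSO₄⁻ ⇌ H⁺ + SO₄²⁻: let x = [SO₄²⁻]. Ka₂ = (C + x)·x / (C − x) = 9.74e-03 → x² + (C + Ka₂)·x − Ka₂·C = 0 → x² + 0.16974·x − 1.558e-03 = 0. x = (−0.16974 + √(0.16974² + 4 × 1.558e-03)) / 2 = 8.7319e-03 M. [H⁺] = C + x = 0.16 + 8.7319e-03 = 1.6873e-01 M. pH = -log(1.6873e-01) = 0.77.

pH = 0.77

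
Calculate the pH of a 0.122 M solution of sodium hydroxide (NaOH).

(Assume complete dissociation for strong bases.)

[OH⁻] = 0.122 M for strong base. pOH = -log[OH⁻] = 0.91, pH = 14 - pOH

pH = 13.09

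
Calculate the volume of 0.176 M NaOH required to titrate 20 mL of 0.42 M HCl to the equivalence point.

At equivalence: moles acid = moles base. moles HCl = 0.42 × 20/1000 = 0.0084 mol. V_base = moles / 0.176 × 1000 = 47.7 mL.

V_{base} = 47.7 mL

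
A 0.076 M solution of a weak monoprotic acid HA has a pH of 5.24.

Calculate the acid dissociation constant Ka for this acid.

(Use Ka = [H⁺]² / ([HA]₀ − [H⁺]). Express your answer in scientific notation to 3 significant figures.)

[H⁺] = 10^(−pH) = 10^(−5.24) = 5.754e-06 M. For HA ⇌ H⁺ + A⁻, Ka = [H⁺][A⁻]/[HA] = [H⁺]² / ([HA]₀ − [H⁺]) = (5.754e-06)² / (0.076 − 5.754e-06) = 4.36e-10.

K_a = 4.36e-10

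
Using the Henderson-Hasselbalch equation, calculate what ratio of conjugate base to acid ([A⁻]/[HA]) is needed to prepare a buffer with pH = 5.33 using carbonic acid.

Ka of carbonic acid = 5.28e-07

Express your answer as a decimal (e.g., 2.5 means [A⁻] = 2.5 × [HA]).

pKa = -log(5.28e-07) = 6.2774. pH = pKa + log([A⁻]/[HA]), so log([A⁻]/[HA]) = pH − pKa = 5.33 − 6.2774 = -0.9474. [A⁻]/[HA] = 10^(-0.9474) = 0.113

[A⁻]/[HA] = 0.113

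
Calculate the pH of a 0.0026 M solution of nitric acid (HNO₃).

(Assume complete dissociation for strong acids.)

[H⁺] = 0.0026 M for strong acid. pH = -log[H⁺] = -log(0.0026)

pH = 2.59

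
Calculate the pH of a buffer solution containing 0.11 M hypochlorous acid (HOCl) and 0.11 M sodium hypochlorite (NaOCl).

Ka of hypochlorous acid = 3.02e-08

pKa = -log(3.02e-08) = 7.52. pH = pKa + log([A⁻]/[HA]) = 7.52 + log(0.11/0.11)

pH = 7.52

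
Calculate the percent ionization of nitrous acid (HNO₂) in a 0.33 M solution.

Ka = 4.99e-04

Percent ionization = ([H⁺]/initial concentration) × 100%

Using Ka equilibrium: x² + Ka×x - Ka×C = 0. Solving: [H⁺] = 1.2585e-02. Percent = (1.2585e-02/0.33) × 100

Percent ionization = 3.81%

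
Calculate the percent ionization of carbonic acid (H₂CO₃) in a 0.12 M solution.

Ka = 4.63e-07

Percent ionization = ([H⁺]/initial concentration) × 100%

Using Ka equilibrium: x² + Ka×x - Ka×C = 0. Solving: [H⁺] = 2.3548e-04. Percent = (2.3548e-04/0.12) × 100

Percent ionization = 0.196%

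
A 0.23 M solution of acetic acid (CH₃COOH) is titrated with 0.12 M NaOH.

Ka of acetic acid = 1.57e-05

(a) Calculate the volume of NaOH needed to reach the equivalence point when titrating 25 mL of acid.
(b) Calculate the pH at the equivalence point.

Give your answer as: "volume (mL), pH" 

moles acid = 0.23 × 25/1000 = 0.00575 mol; V_base = moles/0.12 × 1000 = 47.9 mL. At equivalence only the conjugate base is present: [A⁻] = 0.00575/0.073 = 7.8857e-02 M. Kb = Kw/Ka = 6.37e-10; [OH⁻] = √(Kb × [A⁻]) = 7.0871e-06; pOH = 5.15; pH = 14 - pOH = 8.85.

V = 47.9 mL, pH = 8.85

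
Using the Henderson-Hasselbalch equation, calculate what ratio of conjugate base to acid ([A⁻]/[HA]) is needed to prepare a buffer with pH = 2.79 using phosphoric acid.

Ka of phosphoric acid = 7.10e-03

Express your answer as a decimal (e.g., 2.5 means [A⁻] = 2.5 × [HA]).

pKa = -log(7.10e-03) = 2.1487. pH = pKa + log([A⁻]/[HA]), so log([A⁻]/[HA]) = pH − pKa = 2.79 − 2.1487 = 0.6413. [A⁻]/[HA] = 10^(0.6413) = 4.38

[A⁻]/[HA] = 4.38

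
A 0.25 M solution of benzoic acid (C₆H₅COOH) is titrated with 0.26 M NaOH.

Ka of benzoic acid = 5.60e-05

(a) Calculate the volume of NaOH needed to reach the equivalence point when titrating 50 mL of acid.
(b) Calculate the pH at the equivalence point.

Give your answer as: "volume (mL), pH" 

moles acid = 0.25 × 50/1000 = 0.0125 mol; V_base = moles/0.26 × 1000 = 48.1 mL. At equivalence only the conjugate base is present: [A⁻] = 0.0125/0.098 = 1.2745e-01 M. Kb = Kw/Ka = 1.79e-10; [OH⁻] = √(Kb × [A⁻]) = 4.7707e-06; pOH = 5.32; pH = 14 - pOH = 8.68.

V = 48.1 mL, pH = 8.68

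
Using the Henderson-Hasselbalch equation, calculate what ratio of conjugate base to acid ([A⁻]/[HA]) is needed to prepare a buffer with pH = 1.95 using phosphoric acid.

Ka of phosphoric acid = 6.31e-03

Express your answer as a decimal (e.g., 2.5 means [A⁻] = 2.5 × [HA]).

pKa = -log(6.31e-03) = 2.2000. pH = pKa + log([A⁻]/[HA]), so log([A⁻]/[HA]) = pH − pKa = 1.95 − 2.2000 = -0.2500. [A⁻]/[HA] = 10^(-0.2500) = 0.562

[A⁻]/[HA] = 0.562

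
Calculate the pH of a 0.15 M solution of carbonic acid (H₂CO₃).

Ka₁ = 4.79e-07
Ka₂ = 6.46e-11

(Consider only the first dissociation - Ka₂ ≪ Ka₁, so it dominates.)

First dissociation dominates. From Ka₁ = [H⁺][HA⁻]/[H₂A], x² + Ka₁·x − Ka₁·C = 0 with C = 0.15 M and Ka₁ = 4.79e-07. Solving: [H⁺] = (−Ka₁ + √(Ka₁² + 4·Ka₁·C)) / 2 = 2.6781e-04 M. pH = -log(2.6781e-04) = 3.57.

pH = 3.57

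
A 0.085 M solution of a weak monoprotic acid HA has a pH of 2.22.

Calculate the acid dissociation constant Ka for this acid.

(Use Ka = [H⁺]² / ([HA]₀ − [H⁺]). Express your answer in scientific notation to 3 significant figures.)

[H⁺] = 10^(−pH) = 10^(−2.22) = 6.026e-03 M. For HA ⇌ H⁺ + A⁻, Ka = [H⁺][A⁻]/[HA] = [H⁺]² / ([HA]₀ − [H⁺]) = (6.026e-03)² / (0.085 − 6.026e-03) = 4.60e-04.

K_a = 4.60e-04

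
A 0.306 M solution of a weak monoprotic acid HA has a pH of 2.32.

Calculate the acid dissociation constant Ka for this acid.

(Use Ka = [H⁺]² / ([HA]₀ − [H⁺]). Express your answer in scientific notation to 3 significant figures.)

[H⁺] = 10^(−pH) = 10^(−2.32) = 4.786e-03 M. For HA ⇌ H⁺ + A⁻, Ka = [H⁺][A⁻]/[HA] = [H⁺]² / ([HA]₀ − [H⁺]) = (4.786e-03)² / (0.306 − 4.786e-03) = 7.61e-05.

K_a = 7.61e-05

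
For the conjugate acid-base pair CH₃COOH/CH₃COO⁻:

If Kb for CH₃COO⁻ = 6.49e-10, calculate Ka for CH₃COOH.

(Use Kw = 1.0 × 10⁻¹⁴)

For a conjugate pair Ka × Kb = Kw, so Ka = Kw/Kb = 1.0 × 10⁻¹⁴ / 6.49e-10 = 1.54e-05.

K_a = 1.54e-05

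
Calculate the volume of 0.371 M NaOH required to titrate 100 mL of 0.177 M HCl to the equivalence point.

At equivalence: moles acid = moles base. moles HCl = 0.177 × 100/1000 = 0.0177 mol. V_base = moles / 0.371 × 1000 = 47.7 mL.

V_{base} = 47.7 mL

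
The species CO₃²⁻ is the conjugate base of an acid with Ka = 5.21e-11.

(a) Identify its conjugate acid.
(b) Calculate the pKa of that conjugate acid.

(a) The conjugate acid is formed by adding one H⁺ to CO₃²⁻, giving HCO₃⁻. (b) pKa = -log(Ka) = -log(5.21e-11) = 10.28.

Conjugate acid: HCO₃⁻; pK_a = 10.28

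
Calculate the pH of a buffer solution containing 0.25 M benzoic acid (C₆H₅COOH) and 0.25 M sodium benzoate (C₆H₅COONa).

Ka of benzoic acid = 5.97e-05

pKa = -log(5.97e-05) = 4.22. pH = pKa + log([A⁻]/[HA]) = 4.22 + log(0.25/0.25)

pH = 4.22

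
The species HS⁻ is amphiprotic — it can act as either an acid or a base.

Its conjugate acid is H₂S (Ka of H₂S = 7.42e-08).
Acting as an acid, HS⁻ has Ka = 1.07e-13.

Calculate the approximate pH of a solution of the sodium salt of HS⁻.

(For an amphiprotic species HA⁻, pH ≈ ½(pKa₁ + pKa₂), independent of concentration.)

pKa₁ = -log(7.42e-08) = 7.13; pKa₂ = -log(1.07e-13) = 12.97. For an amphiprotic species, pH ≈ ½(pKa₁ + pKa₂) = ½(7.13 + 12.97) = 10.05.

pH = 10.05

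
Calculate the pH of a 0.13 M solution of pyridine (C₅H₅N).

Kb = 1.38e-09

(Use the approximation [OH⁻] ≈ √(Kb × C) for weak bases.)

[OH⁻] = √(Kb × C) = √(1.38e-09 × 0.13) = 1.3394e-05. pOH = 4.87, pH = 14 - pOH

pH = 9.13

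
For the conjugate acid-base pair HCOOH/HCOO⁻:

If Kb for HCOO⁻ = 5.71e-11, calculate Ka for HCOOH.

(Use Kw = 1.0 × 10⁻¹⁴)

For a conjugate pair Ka × Kb = Kw, so Ka = Kw/Kb = 1.0 × 10⁻¹⁴ / 5.71e-11 = 1.75e-04.

K_a = 1.75e-04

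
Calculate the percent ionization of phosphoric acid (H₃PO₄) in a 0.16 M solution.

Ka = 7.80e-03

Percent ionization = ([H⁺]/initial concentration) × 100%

Using Ka equilibrium: x² + Ka×x - Ka×C = 0. Solving: [H⁺] = 3.1642e-02. Percent = (3.1642e-02/0.16) × 100

Percent ionization = 19.8%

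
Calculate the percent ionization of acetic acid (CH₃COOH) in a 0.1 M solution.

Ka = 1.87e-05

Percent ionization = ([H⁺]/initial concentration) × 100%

Using Ka equilibrium: x² + Ka×x - Ka×C = 0. Solving: [H⁺] = 1.3582e-03. Percent = (1.3582e-03/0.1) × 100

Percent ionization = 1.36%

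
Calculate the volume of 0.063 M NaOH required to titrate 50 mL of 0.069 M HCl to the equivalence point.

At equivalence: moles acid = moles base. moles HCl = 0.069 × 50/1000 = 0.00345 mol. V_base = moles / 0.063 × 1000 = 54.8 mL.

V_{base} = 54.8 mL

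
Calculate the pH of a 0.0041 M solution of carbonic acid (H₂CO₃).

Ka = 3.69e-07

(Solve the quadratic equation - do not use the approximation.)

x² + Ka×x - Ka×C = 0. Using quadratic formula: [H⁺] = 3.8712e-05

pH = 4.41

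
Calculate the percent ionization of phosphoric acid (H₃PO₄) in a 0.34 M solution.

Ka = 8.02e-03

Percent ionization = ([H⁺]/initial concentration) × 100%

Using Ka equilibrium: x² + Ka×x - Ka×C = 0. Solving: [H⁺] = 4.8363e-02. Percent = (4.8363e-02/0.34) × 100

Percent ionization = 14.2%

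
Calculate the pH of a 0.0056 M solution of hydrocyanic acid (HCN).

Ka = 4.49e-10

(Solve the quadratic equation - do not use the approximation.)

x² + Ka×x - Ka×C = 0. Using quadratic formula: [H⁺] = 1.5855e-06

pH = 5.80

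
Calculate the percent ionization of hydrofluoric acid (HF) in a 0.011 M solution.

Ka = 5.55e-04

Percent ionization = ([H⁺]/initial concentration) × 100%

Using Ka equilibrium: x² + Ka×x - Ka×C = 0. Solving: [H⁺] = 2.2089e-03. Percent = (2.2089e-03/0.011) × 100

Percent ionization = 20.1%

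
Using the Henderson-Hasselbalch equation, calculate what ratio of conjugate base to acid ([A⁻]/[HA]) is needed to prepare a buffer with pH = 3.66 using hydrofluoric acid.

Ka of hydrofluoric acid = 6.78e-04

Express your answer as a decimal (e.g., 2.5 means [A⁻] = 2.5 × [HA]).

pKa = -log(6.78e-04) = 3.1688. pH = pKa + log([A⁻]/[HA]), so log([A⁻]/[HA]) = pH − pKa = 3.66 − 3.1688 = 0.4912. [A⁻]/[HA] = 10^(0.4912) = 3.10

[A⁻]/[HA] = 3.10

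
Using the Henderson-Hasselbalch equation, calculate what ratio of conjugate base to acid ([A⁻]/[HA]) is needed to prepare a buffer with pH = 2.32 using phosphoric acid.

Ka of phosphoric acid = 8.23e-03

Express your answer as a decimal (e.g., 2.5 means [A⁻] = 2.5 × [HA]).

pKa = -log(8.23e-03) = 2.0846. pH = pKa + log([A⁻]/[HA]), so log([A⁻]/[HA]) = pH − pKa = 2.32 − 2.0846 = 0.2354. [A⁻]/[HA] = 10^(0.2354) = 1.72

[A⁻]/[HA] = 1.72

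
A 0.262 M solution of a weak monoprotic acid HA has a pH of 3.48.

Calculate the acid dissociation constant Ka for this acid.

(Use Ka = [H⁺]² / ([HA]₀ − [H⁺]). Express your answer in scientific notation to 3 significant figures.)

[H⁺] = 10^(−pH) = 10^(−3.48) = 3.311e-04 M. For HA ⇌ H⁺ + A⁻, Ka = [H⁺][A⁻]/[HA] = [H⁺]² / ([HA]₀ − [H⁺]) = (3.311e-04)² / (0.262 − 3.311e-04) = 4.19e-07.

K_a = 4.19e-07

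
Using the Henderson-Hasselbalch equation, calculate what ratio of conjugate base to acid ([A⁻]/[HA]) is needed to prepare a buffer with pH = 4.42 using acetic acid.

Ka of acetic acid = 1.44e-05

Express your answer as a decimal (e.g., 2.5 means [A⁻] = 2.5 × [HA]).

pKa = -log(1.44e-05) = 4.8416. pH = pKa + log([A⁻]/[HA]), so log([A⁻]/[HA]) = pH − pKa = 4.42 − 4.8416 = -0.4216. [A⁻]/[HA] = 10^(-0.4216) = 0.379

[A⁻]/[HA] = 0.379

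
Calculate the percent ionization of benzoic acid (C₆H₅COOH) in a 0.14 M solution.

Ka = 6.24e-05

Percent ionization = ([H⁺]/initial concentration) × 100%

Using Ka equilibrium: x² + Ka×x - Ka×C = 0. Solving: [H⁺] = 2.9246e-03. Percent = (2.9246e-03/0.14) × 100

Percent ionization = 2.09%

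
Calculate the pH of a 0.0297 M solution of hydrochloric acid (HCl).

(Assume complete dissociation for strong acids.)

[H⁺] = 0.0297 M for strong acid. pH = -log[H⁺] = -log(0.0297)

pH = 1.53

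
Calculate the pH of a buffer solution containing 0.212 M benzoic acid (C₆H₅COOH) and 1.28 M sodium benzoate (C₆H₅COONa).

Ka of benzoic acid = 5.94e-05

pKa = -log(5.94e-05) = 4.23. pH = pKa + log([A⁻]/[HA]) = 4.23 + log(1.28/0.212)

pH = 5.01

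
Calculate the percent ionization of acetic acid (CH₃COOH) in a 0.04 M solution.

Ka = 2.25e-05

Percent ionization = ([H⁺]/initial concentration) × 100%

Using Ka equilibrium: x² + Ka×x - Ka×C = 0. Solving: [H⁺] = 9.3750e-04. Percent = (9.3750e-04/0.04) × 100

Percent ionization = 2.34%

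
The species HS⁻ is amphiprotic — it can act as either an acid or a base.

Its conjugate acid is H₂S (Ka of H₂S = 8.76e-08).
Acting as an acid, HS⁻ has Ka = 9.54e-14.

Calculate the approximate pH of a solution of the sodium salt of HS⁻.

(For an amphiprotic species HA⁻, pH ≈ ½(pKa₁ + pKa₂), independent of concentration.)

pKa₁ = -log(8.76e-08) = 7.06; pKa₂ = -log(9.54e-14) = 13.02. For an amphiprotic species, pH ≈ ½(pKa₁ + pKa₂) = ½(7.06 + 13.02) = 10.04.

pH = 10.04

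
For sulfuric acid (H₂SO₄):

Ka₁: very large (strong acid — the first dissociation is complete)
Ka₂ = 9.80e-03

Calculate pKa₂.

pKa₂ = -log(Ka₂) = -log(9.80e-03) = 2.01.

pK_{a2} = 2.01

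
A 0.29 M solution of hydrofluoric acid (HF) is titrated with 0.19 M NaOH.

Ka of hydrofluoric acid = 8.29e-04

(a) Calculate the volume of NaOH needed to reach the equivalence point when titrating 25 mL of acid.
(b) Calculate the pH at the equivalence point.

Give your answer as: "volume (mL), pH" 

moles acid = 0.29 × 25/1000 = 0.00725 mol; V_base = moles/0.19 × 1000 = 38.2 mL. At equivalence only the conjugate base is present: [A⁻] = 0.00725/0.063 = 1.1479e-01 M. Kb = Kw/Ka = 1.21e-11; [OH⁻] = √(Kb × [A⁻]) = 1.1767e-06; pOH = 5.93; pH = 14 - pOH = 8.07.

V = 38.2 mL, pH = 8.07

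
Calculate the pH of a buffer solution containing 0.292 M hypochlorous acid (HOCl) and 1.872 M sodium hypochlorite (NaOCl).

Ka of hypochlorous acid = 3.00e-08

pKa = -log(3.00e-08) = 7.52. pH = pKa + log([A⁻]/[HA]) = 7.52 + log(1.872/0.292)

pH = 8.33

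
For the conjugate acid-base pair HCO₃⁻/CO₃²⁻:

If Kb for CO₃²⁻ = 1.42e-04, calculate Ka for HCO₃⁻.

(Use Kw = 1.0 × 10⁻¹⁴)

For a conjugate pair Ka × Kb = Kw, so Ka = Kw/Kb = 1.0 × 10⁻¹⁴ / 1.42e-04 = 7.04e-11.

K_a = 7.04e-11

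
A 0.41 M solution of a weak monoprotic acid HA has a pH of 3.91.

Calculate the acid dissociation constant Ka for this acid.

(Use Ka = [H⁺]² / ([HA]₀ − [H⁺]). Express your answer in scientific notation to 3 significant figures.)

[H⁺] = 10^(−pH) = 10^(−3.91) = 1.230e-04 M. For HA ⇌ H⁺ + A⁻, Ka = [H⁺][A⁻]/[HA] = [H⁺]² / ([HA]₀ − [H⁺]) = (1.230e-04)² / (0.41 − 1.230e-04) = 3.69e-08.

K_a = 3.69e-08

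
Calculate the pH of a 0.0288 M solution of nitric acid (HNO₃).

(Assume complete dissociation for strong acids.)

[H⁺] = 0.0288 M for strong acid. pH = -log[H⁺] = -log(0.0288)

pH = 1.54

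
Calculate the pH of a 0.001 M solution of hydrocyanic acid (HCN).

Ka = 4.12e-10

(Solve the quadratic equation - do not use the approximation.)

x² + Ka×x - Ka×C = 0. Using quadratic formula: [H⁺] = 6.4167e-07

pH = 6.19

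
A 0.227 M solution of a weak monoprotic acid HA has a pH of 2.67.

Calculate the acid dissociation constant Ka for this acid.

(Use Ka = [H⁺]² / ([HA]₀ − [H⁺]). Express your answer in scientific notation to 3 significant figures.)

[H⁺] = 10^(−pH) = 10^(−2.67) = 2.138e-03 M. For HA ⇌ H⁺ + A⁻, Ka = [H⁺][A⁻]/[HA] = [H⁺]² / ([HA]₀ − [H⁺]) = (2.138e-03)² / (0.227 − 2.138e-03) = 2.03e-05.

K_a = 2.03e-05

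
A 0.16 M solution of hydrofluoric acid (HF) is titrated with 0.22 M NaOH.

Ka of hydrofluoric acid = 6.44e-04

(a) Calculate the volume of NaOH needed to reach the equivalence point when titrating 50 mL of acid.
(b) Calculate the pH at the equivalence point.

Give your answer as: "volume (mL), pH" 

moles acid = 0.16 × 50/1000 = 0.008 mol; V_base = moles/0.22 × 1000 = 36.4 mL. At equivalence only the conjugate base is present: [A⁻] = 0.008/0.086 = 9.2632e-02 M. Kb = Kw/Ka = 1.55e-11; [OH⁻] = √(Kb × [A⁻]) = 1.1993e-06; pOH = 5.92; pH = 14 - pOH = 8.08.

V = 36.4 mL, pH = 8.08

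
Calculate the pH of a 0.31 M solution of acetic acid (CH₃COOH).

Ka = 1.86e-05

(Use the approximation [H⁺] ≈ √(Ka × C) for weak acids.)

[H⁺] = √(Ka × C) = √(1.86e-05 × 0.31) = 2.4012e-03. pH = -log(2.4012e-03)

pH = 2.62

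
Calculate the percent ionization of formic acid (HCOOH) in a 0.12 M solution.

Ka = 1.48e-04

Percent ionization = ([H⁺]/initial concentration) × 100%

Using Ka equilibrium: x² + Ka×x - Ka×C = 0. Solving: [H⁺] = 4.1409e-03. Percent = (4.1409e-03/0.12) × 100

Percent ionization = 3.45%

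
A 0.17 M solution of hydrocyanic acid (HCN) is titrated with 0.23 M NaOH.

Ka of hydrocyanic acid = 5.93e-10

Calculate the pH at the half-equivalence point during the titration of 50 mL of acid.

At half-equivalence [HA] = [A⁻], so Henderson-Hasselbalch gives pH = pKa = -log(5.93e-10) = 9.23.

pH = pKa = 9.23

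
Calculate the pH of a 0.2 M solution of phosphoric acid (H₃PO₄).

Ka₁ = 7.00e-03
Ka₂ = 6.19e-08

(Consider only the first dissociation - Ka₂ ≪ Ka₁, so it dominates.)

First dissociation dominates. From Ka₁ = [H⁺][HA⁻]/[H₂A], x² + Ka₁·x − Ka₁·C = 0 with C = 0.2 M and Ka₁ = 7.00e-03. Solving: [H⁺] = (−Ka₁ + √(Ka₁² + 4·Ka₁·C)) / 2 = 3.4080e-02 M. pH = -log(3.4080e-02) = 1.47.

pH = 1.47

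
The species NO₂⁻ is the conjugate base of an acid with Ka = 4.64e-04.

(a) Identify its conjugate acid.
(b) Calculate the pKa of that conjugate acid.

(a) The conjugate acid is formed by adding one H⁺ to NO₂⁻, giving HNO₂. (b) pKa = -log(Ka) = -log(4.64e-04) = 3.33.

Conjugate acid: HNO₂; pK_a = 3.33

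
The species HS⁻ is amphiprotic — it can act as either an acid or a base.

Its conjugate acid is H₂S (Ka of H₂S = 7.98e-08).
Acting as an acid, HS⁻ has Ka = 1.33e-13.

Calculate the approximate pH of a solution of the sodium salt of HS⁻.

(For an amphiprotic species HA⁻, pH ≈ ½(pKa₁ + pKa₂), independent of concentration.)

pKa₁ = -log(7.98e-08) = 7.10; pKa₂ = -log(1.33e-13) = 12.88. For an amphiprotic species, pH ≈ ½(pKa₁ + pKa₂) = ½(7.10 + 12.88) = 9.99.

pH = 9.99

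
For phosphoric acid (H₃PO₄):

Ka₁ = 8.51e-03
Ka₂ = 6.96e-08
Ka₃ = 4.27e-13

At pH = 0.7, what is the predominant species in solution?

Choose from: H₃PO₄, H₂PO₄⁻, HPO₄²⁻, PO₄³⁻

pKa₁ = 2.07, pKa₂ = 7.16, pKa₃ = 12.37. For a polyprotic acid the predominant species crosses at each pKa: below pKa_n the protonated form dominates, above it the deprotonated form does. At pH = 0.7, the predominant species is H₃PO₄.

H₃PO₄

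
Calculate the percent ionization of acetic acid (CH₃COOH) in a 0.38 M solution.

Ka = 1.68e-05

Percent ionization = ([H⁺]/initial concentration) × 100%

Using Ka equilibrium: x² + Ka×x - Ka×C = 0. Solving: [H⁺] = 2.5183e-03. Percent = (2.5183e-03/0.38) × 100

Percent ionization = 0.663%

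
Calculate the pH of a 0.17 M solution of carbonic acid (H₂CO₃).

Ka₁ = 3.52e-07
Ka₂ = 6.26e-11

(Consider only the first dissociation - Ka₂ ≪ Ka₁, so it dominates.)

First dissociation dominates. From Ka₁ = [H⁺][HA⁻]/[H₂A], x² + Ka₁·x − Ka₁·C = 0 with C = 0.17 M and Ka₁ = 3.52e-07. Solving: [H⁺] = (−Ka₁ + √(Ka₁² + 4·Ka₁·C)) / 2 = 2.4445e-04 M. pH = -log(2.4445e-04) = 3.61.

pH = 3.61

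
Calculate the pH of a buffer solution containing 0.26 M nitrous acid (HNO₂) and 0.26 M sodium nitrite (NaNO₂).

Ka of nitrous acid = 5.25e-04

pKa = -log(5.25e-04) = 3.28. pH = pKa + log([A⁻]/[HA]) = 3.28 + log(0.26/0.26)

pH = 3.28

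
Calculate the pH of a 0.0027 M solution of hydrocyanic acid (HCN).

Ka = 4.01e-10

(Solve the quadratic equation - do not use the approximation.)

x² + Ka×x - Ka×C = 0. Using quadratic formula: [H⁺] = 1.0403e-06

pH = 5.98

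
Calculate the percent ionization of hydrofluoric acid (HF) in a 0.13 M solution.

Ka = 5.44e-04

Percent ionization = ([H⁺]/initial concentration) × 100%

Using Ka equilibrium: x² + Ka×x - Ka×C = 0. Solving: [H⁺] = 8.1419e-03. Percent = (8.1419e-03/0.13) × 100

Percent ionization = 6.26%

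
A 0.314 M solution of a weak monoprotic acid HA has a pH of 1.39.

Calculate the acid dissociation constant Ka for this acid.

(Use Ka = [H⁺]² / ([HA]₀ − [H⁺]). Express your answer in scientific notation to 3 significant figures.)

[H⁺] = 10^(−pH) = 10^(−1.39) = 4.074e-02 M. For HA ⇌ H⁺ + A⁻, Ka = [H⁺][A⁻]/[HA] = [H⁺]² / ([HA]₀ − [H⁺]) = (4.074e-02)² / (0.314 − 4.074e-02) = 6.07e-03.

K_a = 6.07e-03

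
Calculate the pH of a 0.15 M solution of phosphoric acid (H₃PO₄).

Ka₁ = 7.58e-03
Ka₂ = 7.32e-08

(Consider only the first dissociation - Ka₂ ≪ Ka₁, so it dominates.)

First dissociation dominates. From Ka₁ = [H⁺][HA⁻]/[H₂A], x² + Ka₁·x − Ka₁·C = 0 with C = 0.15 M and Ka₁ = 7.58e-03. Solving: [H⁺] = (−Ka₁ + √(Ka₁² + 4·Ka₁·C)) / 2 = 3.0142e-02 M. pH = -log(3.0142e-02) = 1.52.

pH = 1.52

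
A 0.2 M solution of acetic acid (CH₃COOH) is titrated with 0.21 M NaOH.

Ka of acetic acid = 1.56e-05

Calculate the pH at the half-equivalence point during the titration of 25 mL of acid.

At half-equivalence [HA] = [A⁻], so Henderson-Hasselbalch gives pH = pKa = -log(1.56e-05) = 4.81.

pH = pKa = 4.81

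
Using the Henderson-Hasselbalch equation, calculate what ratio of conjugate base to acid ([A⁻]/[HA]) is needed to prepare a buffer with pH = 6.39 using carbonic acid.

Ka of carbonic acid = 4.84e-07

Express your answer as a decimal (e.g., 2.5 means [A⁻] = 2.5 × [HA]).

pKa = -log(4.84e-07) = 6.3152. pH = pKa + log([A⁻]/[HA]), so log([A⁻]/[HA]) = pH − pKa = 6.39 − 6.3152 = 0.0748. [A⁻]/[HA] = 10^(0.0748) = 1.19

[A⁻]/[HA] = 1.19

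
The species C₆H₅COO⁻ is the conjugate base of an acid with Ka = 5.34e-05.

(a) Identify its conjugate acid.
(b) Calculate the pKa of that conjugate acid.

(a) The conjugate acid is formed by adding one H⁺ to C₆H₅COO⁻, giving C₆H₅COOH. (b) pKa = -log(Ka) = -log(5.34e-05) = 4.27.

Conjugate acid: C₆H₅COOH; pK_a = 4.27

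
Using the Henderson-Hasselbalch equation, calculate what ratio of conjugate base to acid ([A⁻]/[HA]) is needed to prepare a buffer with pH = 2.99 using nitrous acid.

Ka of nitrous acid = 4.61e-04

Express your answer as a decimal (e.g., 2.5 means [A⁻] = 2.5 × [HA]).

pKa = -log(4.61e-04) = 3.3363. pH = pKa + log([A⁻]/[HA]), so log([A⁻]/[HA]) = pH − pKa = 2.99 − 3.3363 = -0.3463. [A⁻]/[HA] = 10^(-0.3463) = 0.451

[A⁻]/[HA] = 0.451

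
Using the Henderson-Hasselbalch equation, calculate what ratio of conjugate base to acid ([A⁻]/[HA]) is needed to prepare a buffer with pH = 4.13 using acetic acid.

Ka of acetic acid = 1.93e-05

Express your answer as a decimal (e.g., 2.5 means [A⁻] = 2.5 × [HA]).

pKa = -log(1.93e-05) = 4.7144. pH = pKa + log([A⁻]/[HA]), so log([A⁻]/[HA]) = pH − pKa = 4.13 − 4.7144 = -0.5844. [A⁻]/[HA] = 10^(-0.5844) = 0.260

[A⁻]/[HA] = 0.260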